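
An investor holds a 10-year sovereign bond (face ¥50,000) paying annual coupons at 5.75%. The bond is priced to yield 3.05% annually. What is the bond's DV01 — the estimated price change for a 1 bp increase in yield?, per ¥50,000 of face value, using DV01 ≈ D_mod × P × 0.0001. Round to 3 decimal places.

¥48.397

Periodic yield y = 0.0305.
  t   CF        PV=CF/(1+0.0305)^t    t·PV
  1     2,875.00     2,789.9078     2,789.9078
  2     2,875.00     2,707.3341     5,414.6682
  3     2,875.00     2,627.2044     7,881.6132
  4     2,875.00     2,549.4463    10,197.7851
  5     2,875.00     2,473.9896    12,369.9480
  6     2,875.00     2,400.7662    14,404.5973
  7     2,875.00     2,329.7101    16,307.9705
  8     2,875.00     2,260.7570    18,086.0558
  9     2,875.00     2,193.8447    19,744.6024
  10   52,875.00    39,153.4846   391,534.8456
  Σ                 61,486.4447   498,731.9940
P = 61,486.4447; D_Mac = 8.11125 yrs; D_mod = 7.87118 yrs.
DV01 ≈ 7.87118 × 61,486.4447 × 0.0001 = 48.397088.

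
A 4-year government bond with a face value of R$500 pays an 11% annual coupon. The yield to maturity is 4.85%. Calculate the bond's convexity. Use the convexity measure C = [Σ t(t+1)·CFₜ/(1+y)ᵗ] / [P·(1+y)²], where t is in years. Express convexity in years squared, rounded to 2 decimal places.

15.17

With y = 0.0485:
  t   CF        PV=CF/(1+0.0485)^t    t·PV        t(t+1)·PV
  1        55.00        52.4559        52.4559         104.9118
  2        55.00        50.0295       100.0589         300.1768
  3        55.00        47.7153       143.1458         572.5832
  4       555.00       459.2184     1,836.8734       9,184.3672
  Σ                    609.4190     2,132.5341      10,162.0390
P = 609.4190.
Convexity = Σ t(t+1)·PV / [P·(1+y)²] = 10,162.0390 / (609.4190 × 1.099352) = 15.16799.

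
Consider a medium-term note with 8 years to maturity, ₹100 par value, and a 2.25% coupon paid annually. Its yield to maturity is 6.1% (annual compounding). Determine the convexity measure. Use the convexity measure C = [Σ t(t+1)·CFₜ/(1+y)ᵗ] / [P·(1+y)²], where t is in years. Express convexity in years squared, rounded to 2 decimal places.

56.65

With y = 0.061:
  t   CF        PV=CF/(1+0.061)^t    t·PV        t(t+1)·PV
  1         2.25         2.1206         2.1206           4.2413
  2         2.25         1.9987         3.9974          11.9923
  3         2.25         1.8838         5.6514          22.6057
  4         2.25         1.7755         7.1020          35.5100
  5         2.25         1.6734         8.3671          50.2027
  6         2.25         1.5772         9.4633          66.2429
  7         2.25         1.4865        10.4057          83.2459
  8       102.25        63.6708       509.3663       4,584.2970
  Σ                     76.1866       556.4740       4,858.3378
P = 76.1866.
Convexity = Σ t(t+1)·PV / [P·(1+y)²] = 4,858.3378 / (76.1866 × 1.125721) = 56.64717.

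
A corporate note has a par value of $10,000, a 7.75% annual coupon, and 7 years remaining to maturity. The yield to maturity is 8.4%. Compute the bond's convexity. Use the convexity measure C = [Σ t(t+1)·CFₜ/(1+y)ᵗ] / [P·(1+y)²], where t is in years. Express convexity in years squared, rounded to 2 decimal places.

With y = 0.084:
  t   CF        PV=CF/(1+0.084)^t    t·PV        t(t+1)·PV
  1       775.00       714.9446       714.9446       1,429.8893
  2       775.00       659.5430     1,319.0861       3,957.2582
  3       775.00       608.4345     1,825.3036       7,301.2144
  4       775.00       561.2865     2,245.1459      11,225.7294
  5       775.00       517.7919     2,588.9597      15,533.7584
  6       775.00       477.6678     2,866.0071      20,062.0496
  7    10,775.00     6,126.4981    42,885.4867     343,083.8938
  Σ                  9,666.1666    54,444.9337     402,593.7931
P = 9,666.1666.
Convexity = Σ t(t+1)·PV / [P·(1+y)²] = 402,593.7931 / (9,666.1666 × 1.175056) = 35.44494.

35.44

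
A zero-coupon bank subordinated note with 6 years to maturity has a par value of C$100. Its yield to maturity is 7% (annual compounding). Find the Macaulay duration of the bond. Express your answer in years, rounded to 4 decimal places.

6.0000 years

A zero-coupon bond has a single cash flow at maturity, so its Macaulay duration equals its maturity: 6 years.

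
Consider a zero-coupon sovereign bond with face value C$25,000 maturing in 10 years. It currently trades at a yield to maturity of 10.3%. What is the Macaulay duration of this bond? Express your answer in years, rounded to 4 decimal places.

A zero-coupon bond has a single cash flow at maturity, so its Macaulay duration equals its maturity: 10 years.

10.0000 years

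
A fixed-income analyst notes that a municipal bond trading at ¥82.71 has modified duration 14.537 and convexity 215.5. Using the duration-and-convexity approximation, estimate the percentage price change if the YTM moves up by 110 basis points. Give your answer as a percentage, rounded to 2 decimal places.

-14.69%

Duration effect: -D_mod·Δy = -14.537 × (+0.011) = -0.159907
Convexity effect: ½·C·(Δy)² = 0.5 × 215.5 × (0.011)² = +0.01303775
ΔP/P ≈ -0.159907 + 0.01303775 = -0.14686925
= -14.686925%.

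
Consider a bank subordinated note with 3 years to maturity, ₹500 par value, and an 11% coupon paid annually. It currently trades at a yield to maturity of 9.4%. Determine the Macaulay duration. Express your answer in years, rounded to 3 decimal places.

2.718 years

Periodic yield y = 0.094. Discount each cash flow and weight by its year:
  t   CF        PV=CF/(1+0.094)^t    t·PV
  1        55.00        50.2742        50.2742
  2        55.00        45.9545        91.9090
  3       555.00       423.8781     1,271.6344
  Σ                    520.1069     1,413.8176
Price P = Σ PV = 520.1069.
Macaulay duration = Σ(t·PV) / P = 1,413.8176 / 520.1069 = 2.71832 years.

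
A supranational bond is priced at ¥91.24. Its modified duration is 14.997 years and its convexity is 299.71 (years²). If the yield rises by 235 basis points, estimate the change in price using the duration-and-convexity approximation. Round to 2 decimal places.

-¥24.60

Duration effect: -D_mod·Δy = -14.997 × (+0.0235) = -0.3524295
Convexity effect: ½·C·(Δy)² = 0.5 × 299.71 × (0.0235)² = +0.08275742375
ΔP/P ≈ -0.3524295 + 0.08275742375 = -0.26967207625
ΔP ≈ 91.24 × (-0.26967207625) = -24.60488023705.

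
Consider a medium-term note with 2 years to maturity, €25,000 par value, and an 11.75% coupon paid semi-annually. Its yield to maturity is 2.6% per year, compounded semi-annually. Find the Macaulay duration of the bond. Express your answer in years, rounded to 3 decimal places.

1.853 years

Periodic yield y = 0.013. Discount each cash flow and weight by its period:
  t   CF        PV=CF/(1+0.013)^t    t·PV
  1     1,468.75     1,449.9013     1,449.9013
  2     1,468.75     1,431.2945     2,862.5889
  3     1,468.75     1,412.9264     4,238.7792
  4    26,468.75    25,135.9701   100,543.8803
  Σ                 29,430.0922   109,095.1497
Price P = Σ PV = 29,430.0922.
Macaulay duration = Σ(t·PV) / P = 109,095.1497 / 29,430.0922 = 3.70693 half-year periods.
In years: 3.70693 / 2 = 1.85346 years.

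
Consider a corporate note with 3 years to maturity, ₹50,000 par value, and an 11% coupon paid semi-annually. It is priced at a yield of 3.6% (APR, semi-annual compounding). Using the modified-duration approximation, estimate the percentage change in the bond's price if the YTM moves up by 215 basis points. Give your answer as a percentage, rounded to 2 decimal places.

Periodic yield y = 0.018. Modified duration first:
  t   CF        PV=CF/(1+0.018)^t    t·PV
  1     2,750.00     2,701.3752     2,701.3752
  2     2,750.00     2,653.6103     5,307.2205
  3     2,750.00     2,606.6898     7,820.0695
  4     2,750.00     2,560.5991    10,242.3962
  5     2,750.00     2,515.3232    12,576.6162
  6    52,750.00    47,395.3567   284,372.1401
  Σ                 60,432.9543   323,019.8178
P = 60,432.9543; D_Mac = 5.34509 half-year periods = 2.67255 yrs; D_mod = 2.67255/(1+0.018) = 2.62529 yrs.
ΔP/P ≈ -D_mod · Δy = -2.62529 × (+0.0215) = -0.056444 = -5.6444%.

-5.64%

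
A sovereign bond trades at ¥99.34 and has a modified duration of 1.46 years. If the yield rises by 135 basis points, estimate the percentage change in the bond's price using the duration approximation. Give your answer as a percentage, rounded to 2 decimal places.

-1.97%

Duration approximation: ΔP/P ≈ -D_mod · Δy = -1.46 × (+0.0135) = -0.019710.
As a percentage: -1.9710%.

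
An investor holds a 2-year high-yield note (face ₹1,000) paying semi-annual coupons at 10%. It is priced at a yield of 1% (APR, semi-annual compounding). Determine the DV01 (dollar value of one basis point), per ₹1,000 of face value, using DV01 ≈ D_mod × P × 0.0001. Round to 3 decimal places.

₹0.220

Periodic yield y = 0.005.
  t   CF        PV=CF/(1+0.005)^t    t·PV
  1        50.00        49.7512        49.7512
  2        50.00        49.5037        99.0075
  3        50.00        49.2574       147.7723
  4     1,050.00     1,029.2599     4,117.0396
  Σ                  1,177.7723     4,413.5706
P = 1,177.7723; D_Mac = 3.74739 half-year periods = 1.87369 yrs; D_mod = 1.86437 yrs.
DV01 ≈ 1.86437 × 1,177.7723 × 0.0001 = 0.219581.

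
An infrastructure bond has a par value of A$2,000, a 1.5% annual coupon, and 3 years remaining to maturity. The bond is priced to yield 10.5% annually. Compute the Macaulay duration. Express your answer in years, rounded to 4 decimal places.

2.9493 years

Periodic yield y = 0.105. Discount each cash flow and weight by its year:
  t   CF        PV=CF/(1+0.105)^t    t·PV
  1        30.00        27.1493        27.1493
  2        30.00        24.5695        49.1390
  3     2,030.00     1,504.5589     4,513.6768
  Σ                  1,556.2778     4,589.9652
Price P = Σ PV = 1,556.2778.
Macaulay duration = Σ(t·PV) / P = 4,589.9652 / 1,556.2778 = 2.94932 years.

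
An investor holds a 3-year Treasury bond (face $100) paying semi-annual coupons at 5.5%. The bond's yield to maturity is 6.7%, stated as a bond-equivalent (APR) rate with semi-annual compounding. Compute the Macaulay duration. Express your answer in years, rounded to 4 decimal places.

2.8025 years

Periodic yield y = 0.0335. Discount each cash flow and weight by its period:
  t   CF        PV=CF/(1+0.0335)^t    t·PV
  1         2.75         2.6609         2.6609
  2         2.75         2.5746         5.1492
  3         2.75         2.4912         7.4735
  4         2.75         2.4104         9.6416
  5         2.75         2.3323        11.6614
  6       102.75        84.3177       505.9064
  Σ                     96.7871       542.4930
Price P = Σ PV = 96.7871.
Macaulay duration = Σ(t·PV) / P = 542.4930 / 96.7871 = 5.60502 half-year periods.
In years: 5.60502 / 2 = 2.80251 years.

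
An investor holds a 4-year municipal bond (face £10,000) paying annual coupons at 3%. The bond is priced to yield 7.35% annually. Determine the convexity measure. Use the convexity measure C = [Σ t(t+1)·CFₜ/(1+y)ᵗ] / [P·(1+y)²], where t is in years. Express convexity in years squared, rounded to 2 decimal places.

16.28

With y = 0.0735:
  t   CF        PV=CF/(1+0.0735)^t    t·PV        t(t+1)·PV
  1       300.00       279.4597       279.4597         558.9194
  2       300.00       260.3258       520.6515       1,561.9546
  3       300.00       242.5019       727.5056       2,910.0226
  4    10,300.00     7,755.8434    31,023.3735     155,116.8673
  Σ                  8,538.1307    32,550.9903     160,147.7639
P = 8,538.1307.
Convexity = Σ t(t+1)·PV / [P·(1+y)²] = 160,147.7639 / (8,538.1307 × 1.152402) = 16.27624.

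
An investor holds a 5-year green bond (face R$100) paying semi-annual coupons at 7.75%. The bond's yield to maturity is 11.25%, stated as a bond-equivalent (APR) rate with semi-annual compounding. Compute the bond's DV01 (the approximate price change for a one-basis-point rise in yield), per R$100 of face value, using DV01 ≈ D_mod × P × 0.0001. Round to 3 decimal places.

Periodic yield y = 0.05625.
  t   CF        PV=CF/(1+0.05625)^t    t·PV
  1        3.875         3.6686         3.6686
  2        3.875         3.4733         6.9465
  3        3.875         3.2883         9.8649
  4        3.875         3.1132        12.4527
  5        3.875         2.9474        14.7370
  6        3.875         2.7904        16.7426
  7        3.875         2.6418        18.4928
  8        3.875         2.5011        20.0091
  9        3.875         2.3679        21.3115
  10     103.875        60.0958       600.9576
  Σ                     86.8879       725.1834
P = 86.8879; D_Mac = 8.34620 half-year periods = 4.17310 yrs; D_mod = 3.95086 yrs.
DV01 ≈ 3.95086 × 86.8879 × 0.0001 = 0.034328.

R$0.034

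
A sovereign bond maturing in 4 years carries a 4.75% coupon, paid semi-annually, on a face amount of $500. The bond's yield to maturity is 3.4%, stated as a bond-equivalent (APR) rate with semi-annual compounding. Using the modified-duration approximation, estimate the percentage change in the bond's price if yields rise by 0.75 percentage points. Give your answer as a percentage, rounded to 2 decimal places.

Periodic yield y = 0.017. Modified duration first:
  t   CF        PV=CF/(1+0.017)^t    t·PV
  1       11.875        11.6765        11.6765
  2       11.875        11.4813        22.9626
  3       11.875        11.2894        33.8682
  4       11.875        11.1007        44.4027
  5       11.875        10.9151        54.5756
  6       11.875        10.7327        64.3960
  7       11.875        10.5533        73.8729
  8      511.875       447.2973     3,578.3786
  Σ                    525.0463     3,884.1332
P = 525.0463; D_Mac = 7.39770 half-year periods = 3.69885 yrs; D_mod = 3.69885/(1+0.017) = 3.63702 yrs.
ΔP/P ≈ -D_mod · Δy = -3.63702 × (+0.0075) = -0.027278 = -2.7278%.

-2.73%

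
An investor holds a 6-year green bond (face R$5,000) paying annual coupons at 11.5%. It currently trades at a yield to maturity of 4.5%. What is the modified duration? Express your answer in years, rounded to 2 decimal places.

4.65 years

Periodic yield y = 0.045. First find Macaulay duration:
  t   CF        PV=CF/(1+0.045)^t    t·PV
  1       575.00       550.2392       550.2392
  2       575.00       526.5447     1,053.0894
  3       575.00       503.8705     1,511.6116
  4       575.00       482.1728     1,928.6911
  5       575.00       461.4094     2,307.0468
  6     5,575.00     4,281.0187    25,686.1124
  Σ                  6,805.2554    33,036.7906
P = 6,805.2554; Macaulay duration = 33,036.7906 / 6,805.2554 = 4.85460 years.
Modified duration = D_Mac / (1 + y) = 4.85460 / 1.045 = 4.64555 years.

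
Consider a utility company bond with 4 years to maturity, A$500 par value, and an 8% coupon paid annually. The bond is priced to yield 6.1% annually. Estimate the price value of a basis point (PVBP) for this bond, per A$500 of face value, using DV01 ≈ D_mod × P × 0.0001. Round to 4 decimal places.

Periodic yield y = 0.061.
  t   CF        PV=CF/(1+0.061)^t    t·PV
  1        40.00        37.7003        37.7003
  2        40.00        35.5328        71.0656
  3        40.00        33.4899       100.4697
  4       540.00       426.1203     1,704.4812
  Σ                    532.8433     1,913.7167
P = 532.8433; D_Mac = 3.59152 yrs; D_mod = 3.38503 yrs.
DV01 ≈ 3.38503 × 532.8433 × 0.0001 = 0.180369.

A$0.1804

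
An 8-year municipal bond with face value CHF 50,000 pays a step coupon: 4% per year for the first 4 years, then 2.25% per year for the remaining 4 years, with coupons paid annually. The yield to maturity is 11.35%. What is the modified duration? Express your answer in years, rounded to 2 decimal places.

6.02 years

Periodic yield y = 0.1135. First find Macaulay duration:
  t   CF        PV=CF/(1+0.1135)^t    t·PV
  1     2,000.00     1,796.1383     1,796.1383
  2     2,000.00     1,613.0564     3,226.1128
  3     2,000.00     1,448.6362     4,345.9086
  4     2,000.00     1,300.9755     5,203.9019
  5     1,125.00       657.2058     3,286.0292
  6     1,125.00       590.2163     3,541.2978
  7     1,125.00       530.0550     3,710.3853
  8    51,125.00    21,632.7410   173,061.9278
  Σ                 29,569.0245   198,171.7016
P = 29,569.0245; Macaulay duration = 198,171.7016 / 29,569.0245 = 6.70200 years.
Modified duration = D_Mac / (1 + y) = 6.70200 / 1.1135 = 6.01886 years.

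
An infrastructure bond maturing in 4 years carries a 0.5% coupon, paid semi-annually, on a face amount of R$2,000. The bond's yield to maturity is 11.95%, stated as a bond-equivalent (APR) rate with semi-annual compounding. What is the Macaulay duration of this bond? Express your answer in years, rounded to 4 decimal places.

3.9541 years

Periodic yield y = 0.05975. Discount each cash flow and weight by its period:
  t   CF        PV=CF/(1+0.05975)^t    t·PV
  1         5.00         4.7181         4.7181
  2         5.00         4.4521         8.9042
  3         5.00         4.2011        12.6032
  4         5.00         3.9642        15.8568
  5         5.00         3.7407        18.7035
  6         5.00         3.5298        21.1788
  7         5.00         3.3308        23.3155
  8     2,005.00     1,260.3378    10,082.7027
  Σ                  1,288.2746    10,187.9827
Price P = Σ PV = 1,288.2746.
Macaulay duration = Σ(t·PV) / P = 10,187.9827 / 1,288.2746 = 7.90824 half-year periods.
In years: 7.90824 / 2 = 3.95412 years.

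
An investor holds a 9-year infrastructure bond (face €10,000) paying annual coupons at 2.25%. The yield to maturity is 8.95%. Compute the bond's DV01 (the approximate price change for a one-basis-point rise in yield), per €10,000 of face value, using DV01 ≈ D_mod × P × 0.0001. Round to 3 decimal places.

€4.369

Periodic yield y = 0.0895.
  t   CF        PV=CF/(1+0.0895)^t    t·PV
  1       225.00       206.5168       206.5168
  2       225.00       189.5519       379.1037
  3       225.00       173.9806       521.9418
  4       225.00       159.6885       638.7539
  5       225.00       146.5704       732.8521
  6       225.00       134.5300       807.1799
  7       225.00       123.4787       864.3506
  8       225.00       113.3352       906.6812
  9    10,225.00     4,727.3549    42,546.1939
  Σ                  5,975.0068    47,603.5739
P = 5,975.0068; D_Mac = 7.96712 yrs; D_mod = 7.31264 yrs.
DV01 ≈ 7.31264 × 5,975.0068 × 0.0001 = 4.369305.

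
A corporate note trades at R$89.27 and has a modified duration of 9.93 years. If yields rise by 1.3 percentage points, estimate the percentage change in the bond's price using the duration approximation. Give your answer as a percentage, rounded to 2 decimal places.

Duration approximation: ΔP/P ≈ -D_mod · Δy = -9.93 × (+0.013) = -0.129090.
As a percentage: -12.9090%.

-12.91%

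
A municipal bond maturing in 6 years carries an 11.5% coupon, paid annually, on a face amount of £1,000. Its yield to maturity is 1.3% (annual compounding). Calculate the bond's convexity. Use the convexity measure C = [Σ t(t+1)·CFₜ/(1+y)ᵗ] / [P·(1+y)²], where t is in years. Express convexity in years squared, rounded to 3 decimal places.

With y = 0.013:
  t   CF        PV=CF/(1+0.013)^t    t·PV        t(t+1)·PV
  1       115.00       113.5242       113.5242         227.0484
  2       115.00       112.0673       224.1346         672.4039
  3       115.00       110.6291       331.8874       1,327.5496
  4       115.00       109.2094       436.8376       2,184.1882
  5       115.00       107.8079       539.0395       3,234.2372
  6     1,115.00     1,031.8539     6,191.1232      43,337.8623
  Σ                  1,585.0918     7,836.5466      50,983.2895
P = 1,585.0918.
Convexity = Σ t(t+1)·PV / [P·(1+y)²] = 50,983.2895 / (1,585.0918 × 1.026169) = 31.34401.

31.344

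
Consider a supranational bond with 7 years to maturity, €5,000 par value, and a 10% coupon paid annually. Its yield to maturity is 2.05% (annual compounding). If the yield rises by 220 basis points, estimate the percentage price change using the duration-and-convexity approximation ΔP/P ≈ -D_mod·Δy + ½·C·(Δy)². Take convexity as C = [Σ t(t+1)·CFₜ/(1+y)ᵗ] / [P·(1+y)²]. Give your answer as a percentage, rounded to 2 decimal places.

With y = 0.0205:
  t   CF        PV=CF/(1+0.0205)^t    t·PV        t(t+1)·PV
  1       500.00       489.9559       489.9559         979.9118
  2       500.00       480.1136       960.2272       2,880.6815
  3       500.00       470.4690     1,411.4069       5,645.6275
  4       500.00       461.0181     1,844.0724       9,220.3618
  5       500.00       451.7571     2,258.7854      13,552.7121
  6       500.00       442.6821     2,656.0925      18,592.6477
  7     5,500.00     4,771.6835    33,401.7842     267,214.2738
  Σ                  7,567.6792    43,022.3244     318,086.2163
P = 7,567.6792; D_Mac = 5.68501 yrs; D_mod = 5.57081 yrs; C = 40.36046.
Duration effect: -5.57081 × (+0.022) = -0.122558
Convexity effect: 0.5 × 40.36046 × (0.022)² = +0.0097672
ΔP/P ≈ -0.122558 + 0.0097672 = -0.112791 = -11.2791%.

-11.28%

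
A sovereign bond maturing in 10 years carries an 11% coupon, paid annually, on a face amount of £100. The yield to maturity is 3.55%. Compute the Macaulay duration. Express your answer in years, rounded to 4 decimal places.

7.3001 years

Periodic yield y = 0.0355. Discount each cash flow and weight by its year:
  t   CF        PV=CF/(1+0.0355)^t    t·PV
  1        11.00        10.6229        10.6229
  2        11.00        10.2587        20.5174
  3        11.00         9.9070        29.7210
  4        11.00         9.5674        38.2695
  5        11.00         9.2394        46.1968
  6        11.00         8.9226        53.5357
  7        11.00         8.6167        60.3170
  8        11.00         8.3213        66.5705
  9        11.00         8.0360        72.3243
  10      111.00        78.3109       783.1085
  Σ                    161.8029     1,181.1836
Price P = Σ PV = 161.8029.
Macaulay duration = Σ(t·PV) / P = 1,181.1836 / 161.8029 = 7.30014 years.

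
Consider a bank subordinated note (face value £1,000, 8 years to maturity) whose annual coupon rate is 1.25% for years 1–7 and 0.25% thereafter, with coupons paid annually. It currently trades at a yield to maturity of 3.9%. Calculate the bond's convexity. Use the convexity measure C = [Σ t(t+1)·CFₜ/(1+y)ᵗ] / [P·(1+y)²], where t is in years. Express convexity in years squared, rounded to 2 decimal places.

62.46

With y = 0.039:
  t   CF        PV=CF/(1+0.039)^t    t·PV        t(t+1)·PV
  1        12.50        12.0308        12.0308          24.0616
  2        12.50        11.5792        23.1584          69.4753
  3        12.50        11.1446        33.4337         133.7349
  4        12.50        10.7262        42.9050         214.5250
  5        12.50        10.3236        51.6181         309.7088
  6        12.50         9.9361        59.6167         417.3169
  7        12.50         9.5632        66.9421         535.5367
  8     1,002.50       738.1761     5,905.4091      53,148.6818
  Σ                    813.4799     6,195.1139      54,853.0408
P = 813.4799.
Convexity = Σ t(t+1)·PV / [P·(1+y)²] = 54,853.0408 / (813.4799 × 1.079521) = 62.46300.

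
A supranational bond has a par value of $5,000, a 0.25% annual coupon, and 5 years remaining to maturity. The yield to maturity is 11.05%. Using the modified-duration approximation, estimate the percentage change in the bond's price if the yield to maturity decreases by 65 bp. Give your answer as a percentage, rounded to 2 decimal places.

Periodic yield y = 0.1105. Modified duration first:
  t   CF        PV=CF/(1+0.1105)^t    t·PV
  1        12.50        11.2562        11.2562
  2        12.50        10.1361        20.2723
  3        12.50         9.1276        27.3827
  4        12.50         8.2193        32.8773
  5     5,012.50     2,967.9841    14,839.9205
  Σ                  3,006.7233    14,931.7090
P = 3,006.7233; D_Mac = 4.96611 yrs; D_mod = 4.96611/(1+0.1105) = 4.47196 yrs.
ΔP/P ≈ -D_mod · Δy = -4.47196 × (-0.0065) = +0.029068 = +2.9068%.

+2.91%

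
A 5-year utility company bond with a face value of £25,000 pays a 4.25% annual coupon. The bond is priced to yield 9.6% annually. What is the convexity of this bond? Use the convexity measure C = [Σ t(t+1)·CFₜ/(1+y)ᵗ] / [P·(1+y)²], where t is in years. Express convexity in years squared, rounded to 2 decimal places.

22.03

With y = 0.096:
  t   CF        PV=CF/(1+0.096)^t    t·PV        t(t+1)·PV
  1     1,062.50       969.4343       969.4343       1,938.8686
  2     1,062.50       884.5204     1,769.0407       5,307.1221
  3     1,062.50       807.0441     2,421.1324       9,684.5294
  4     1,062.50       736.3541     2,945.4165      14,727.0824
  5    26,062.50    16,480.2313    82,401.1563     494,406.9377
  Σ                 19,877.5842    90,506.1801     526,064.5403
P = 19,877.5842.
Convexity = Σ t(t+1)·PV / [P·(1+y)²] = 526,064.5403 / (19,877.5842 × 1.201216) = 22.03202.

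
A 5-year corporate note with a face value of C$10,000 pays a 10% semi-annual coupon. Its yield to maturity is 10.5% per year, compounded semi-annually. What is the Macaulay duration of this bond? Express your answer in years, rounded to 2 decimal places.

4.04 years

Periodic yield y = 0.0525. Discount each cash flow and weight by its period:
  t   CF        PV=CF/(1+0.0525)^t    t·PV
  1       500.00       475.0594       475.0594
  2       500.00       451.3628       902.7257
  3       500.00       428.8483     1,286.5449
  4       500.00       407.4568     1,629.8273
  5       500.00       387.1324     1,935.6618
  6       500.00       367.8217     2,206.9304
  7       500.00       349.4743     2,446.3203
  8       500.00       332.0421     2,656.3369
  9       500.00       315.4794     2,839.3150
  10   10,500.00     6,294.6017    62,946.0169
  Σ                  9,809.2790    79,324.7384
Price P = Σ PV = 9,809.2790.
Macaulay duration = Σ(t·PV) / P = 79,324.7384 / 9,809.2790 = 8.08670 half-year periods.
In years: 8.08670 / 2 = 4.04335 years.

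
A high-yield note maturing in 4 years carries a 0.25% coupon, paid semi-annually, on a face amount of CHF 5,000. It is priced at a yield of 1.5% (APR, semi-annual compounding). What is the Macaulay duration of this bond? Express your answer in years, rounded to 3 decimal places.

3.982 years

Periodic yield y = 0.0075. Discount each cash flow and weight by its period:
  t   CF        PV=CF/(1+0.0075)^t    t·PV
  1         6.25         6.2035         6.2035
  2         6.25         6.1573        12.3146
  3         6.25         6.1115        18.3344
  4         6.25         6.0660        24.2639
  5         6.25         6.0208        30.1040
  6         6.25         5.9760        35.8559
  7         6.25         5.9315        41.5205
  8     5,006.25     4,715.7643    37,726.1148
  Σ                  4,758.2308    37,894.7116
Price P = Σ PV = 4,758.2308.
Macaulay duration = Σ(t·PV) / P = 37,894.7116 / 4,758.2308 = 7.96403 half-year periods.
In years: 7.96403 / 2 = 3.98202 years.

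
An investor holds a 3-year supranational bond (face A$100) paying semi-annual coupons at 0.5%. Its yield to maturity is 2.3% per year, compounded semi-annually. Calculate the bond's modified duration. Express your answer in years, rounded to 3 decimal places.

2.947 years

Periodic yield y = 0.0115. First find Macaulay duration:
  t   CF        PV=CF/(1+0.0115)^t    t·PV
  1         0.25         0.2472         0.2472
  2         0.25         0.2443         0.4887
  3         0.25         0.2416         0.7247
  4         0.25         0.2388         0.9553
  5         0.25         0.2361         1.1805
  6       100.25        93.6028       561.6171
  Σ                     94.8109       565.2135
P = 94.8109; Macaulay duration = 565.2135 / 94.8109 = 5.96148 half-year periods = 2.98074 years.
Modified duration = D_Mac / (1 + y) = 2.98074 / 1.0115 = 2.94685 years.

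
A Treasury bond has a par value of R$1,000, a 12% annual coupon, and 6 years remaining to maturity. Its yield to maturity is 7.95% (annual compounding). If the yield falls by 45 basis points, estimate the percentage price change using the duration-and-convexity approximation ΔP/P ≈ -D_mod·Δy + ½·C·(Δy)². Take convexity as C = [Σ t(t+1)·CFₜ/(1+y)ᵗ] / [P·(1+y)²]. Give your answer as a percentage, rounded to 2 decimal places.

+2.00%

With y = 0.0795:
  t   CF        PV=CF/(1+0.0795)^t    t·PV        t(t+1)·PV
  1       120.00       111.1626       111.1626         222.3252
  2       120.00       102.9760       205.9520         617.8559
  3       120.00        95.3923       286.1769       1,144.7076
  4       120.00        88.3671       353.4684       1,767.3422
  5       120.00        81.8593       409.2965       2,455.7789
  6     1,120.00       707.7537     4,246.5221      29,725.6550
  Σ                  1,187.5110     5,612.5785      35,933.6648
P = 1,187.5110; D_Mac = 4.72634 yrs; D_mod = 4.37827 yrs; C = 25.96681.
Duration effect: -4.37827 × (-0.0045) = +0.019702
Convexity effect: 0.5 × 25.96681 × (-0.0045)² = +0.0002629
ΔP/P ≈ +0.019702 + 0.0002629 = +0.019965 = +1.9965%.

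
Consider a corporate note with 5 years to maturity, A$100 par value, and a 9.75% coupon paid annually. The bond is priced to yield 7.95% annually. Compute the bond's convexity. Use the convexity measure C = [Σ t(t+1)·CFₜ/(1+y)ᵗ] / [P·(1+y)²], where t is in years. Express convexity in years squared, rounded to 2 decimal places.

With y = 0.0795:
  t   CF        PV=CF/(1+0.0795)^t    t·PV        t(t+1)·PV
  1         9.75         9.0320         9.0320          18.0639
  2         9.75         8.3668        16.7336          50.2008
  3         9.75         7.7506        23.2519          93.0075
  4         9.75         7.1798        28.7193         143.5966
  5       109.75        74.8671       374.3357       2,246.0145
  Σ                    107.1964       452.0725       2,550.8832
P = 107.1964.
Convexity = Σ t(t+1)·PV / [P·(1+y)²] = 2,550.8832 / (107.1964 × 1.165320) = 20.42045.

20.42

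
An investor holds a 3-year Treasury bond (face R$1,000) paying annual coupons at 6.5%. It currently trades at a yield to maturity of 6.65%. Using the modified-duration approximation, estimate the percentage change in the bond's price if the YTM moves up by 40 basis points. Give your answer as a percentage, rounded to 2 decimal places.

Periodic yield y = 0.0665. Modified duration first:
  t   CF        PV=CF/(1+0.0665)^t    t·PV
  1        65.00        60.9470        60.9470
  2        65.00        57.1468       114.2935
  3     1,065.00       877.9444     2,633.8333
  Σ                    996.0382     2,809.0738
P = 996.0382; D_Mac = 2.82025 yrs; D_mod = 2.82025/(1+0.0665) = 2.64439 yrs.
ΔP/P ≈ -D_mod · Δy = -2.64439 × (+0.004) = -0.010578 = -1.0578%.

-1.06%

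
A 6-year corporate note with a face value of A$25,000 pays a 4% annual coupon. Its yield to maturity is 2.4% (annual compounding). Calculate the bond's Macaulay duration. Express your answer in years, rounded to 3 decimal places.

5.478 years

Periodic yield y = 0.024. Discount each cash flow and weight by its year:
  t   CF        PV=CF/(1+0.024)^t    t·PV
  1     1,000.00       976.5625       976.5625
  2     1,000.00       953.6743     1,907.3486
  3     1,000.00       931.3226     2,793.9677
  4     1,000.00       909.4947     3,637.9788
  5     1,000.00       888.1784     4,440.8921
  6    26,000.00    22,551.4052   135,308.4311
  Σ                 27,210.6377   149,065.1809
Price P = Σ PV = 27,210.6377.
Macaulay duration = Σ(t·PV) / P = 149,065.1809 / 27,210.6377 = 5.47820 years.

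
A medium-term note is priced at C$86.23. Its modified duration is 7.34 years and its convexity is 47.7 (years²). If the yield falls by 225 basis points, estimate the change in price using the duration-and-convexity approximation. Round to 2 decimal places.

+C$15.28

Duration effect: -D_mod·Δy = -7.34 × (-0.0225) = +0.165150
Convexity effect: ½·C·(Δy)² = 0.5 × 47.7 × (-0.0225)² = +0.0120740625
ΔP/P ≈ +0.165150 + 0.0120740625 = +0.1772240625
ΔP ≈ 86.23 × (+0.1772240625) = +15.282030909375.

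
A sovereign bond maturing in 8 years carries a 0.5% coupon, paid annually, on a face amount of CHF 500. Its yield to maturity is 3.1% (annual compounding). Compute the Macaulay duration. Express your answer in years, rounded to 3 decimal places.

7.844 years

Periodic yield y = 0.031. Discount each cash flow and weight by its year:
  t   CF        PV=CF/(1+0.031)^t    t·PV
  1         2.50         2.4248         2.4248
  2         2.50         2.3519         4.7038
  3         2.50         2.2812         6.8436
  4         2.50         2.2126         8.8504
  5         2.50         2.1461        10.7304
  6         2.50         2.0816        12.4893
  7         2.50         2.0190        14.1328
  8       502.50       393.6106     3,148.8845
  Σ                    409.1277     3,209.0598
Price P = Σ PV = 409.1277.
Macaulay duration = Σ(t·PV) / P = 3,209.0598 / 409.1277 = 7.84366 years.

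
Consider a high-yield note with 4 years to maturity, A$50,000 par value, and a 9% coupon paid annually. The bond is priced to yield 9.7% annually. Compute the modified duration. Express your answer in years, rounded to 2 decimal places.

3.21 years

Periodic yield y = 0.097. First find Macaulay duration:
  t   CF        PV=CF/(1+0.097)^t    t·PV
  1     4,500.00     4,102.0966     4,102.0966
  2     4,500.00     3,739.3771     7,478.7541
  3     4,500.00     3,408.7302    10,226.1907
  4    54,500.00    37,633.0998   150,532.3991
  Σ                 48,883.3037   172,339.4405
P = 48,883.3037; Macaulay duration = 172,339.4405 / 48,883.3037 = 3.52553 years.
Modified duration = D_Mac / (1 + y) = 3.52553 / 1.097 = 3.21379 years.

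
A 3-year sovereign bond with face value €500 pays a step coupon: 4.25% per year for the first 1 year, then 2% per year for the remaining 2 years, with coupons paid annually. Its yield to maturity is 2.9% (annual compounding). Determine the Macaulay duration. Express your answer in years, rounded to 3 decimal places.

Periodic yield y = 0.029. Discount each cash flow and weight by its year:
  t   CF        PV=CF/(1+0.029)^t    t·PV
  1        21.25        20.6511        20.6511
  2        10.00         9.4443        18.8886
  3       510.00       468.0843     1,404.2528
  Σ                    498.1797     1,443.7925
Price P = Σ PV = 498.1797.
Macaulay duration = Σ(t·PV) / P = 1,443.7925 / 498.1797 = 2.89814 years.

2.898 years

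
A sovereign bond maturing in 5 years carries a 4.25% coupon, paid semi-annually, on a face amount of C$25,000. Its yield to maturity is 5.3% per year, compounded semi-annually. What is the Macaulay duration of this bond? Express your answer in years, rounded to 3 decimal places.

Periodic yield y = 0.0265. Discount each cash flow and weight by its period:
  t   CF        PV=CF/(1+0.0265)^t    t·PV
  1       531.25       517.5353       517.5353
  2       531.25       504.1747     1,008.3494
  3       531.25       491.1590     1,473.4769
  4       531.25       478.4793     1,913.9171
  5       531.25       466.1269     2,330.6345
  6       531.25       454.0934     2,724.5606
  7       531.25       442.3706     3,096.5943
  8       531.25       430.9504     3,447.6034
  9       531.25       419.8251     3,778.4255
  10   25,531.25    19,655.4296   196,554.2963
  Σ                 23,860.1443   216,845.3934
Price P = Σ PV = 23,860.1443.
Macaulay duration = Σ(t·PV) / P = 216,845.3934 / 23,860.1443 = 9.08818 half-year periods.
In years: 9.08818 / 2 = 4.54409 years.

4.544 years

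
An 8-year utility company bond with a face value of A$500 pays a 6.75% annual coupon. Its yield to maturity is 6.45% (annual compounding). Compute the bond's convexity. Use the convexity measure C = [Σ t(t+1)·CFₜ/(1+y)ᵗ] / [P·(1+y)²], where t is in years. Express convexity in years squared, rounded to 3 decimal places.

With y = 0.0645:
  t   CF        PV=CF/(1+0.0645)^t    t·PV        t(t+1)·PV
  1        33.75        31.7050        31.7050          63.4101
  2        33.75        29.7840        59.5679         178.7038
  3        33.75        27.9793        83.9379         335.7515
  4        33.75        26.2840       105.1359         525.6796
  5        33.75        24.6914       123.4569         740.7415
  6        33.75        23.1953       139.1717         974.2021
  7        33.75        21.7898       152.5289       1,220.2313
  8       533.75       323.7223     2,589.7781      23,308.0026
  Σ                    509.1510     3,285.2824      27,346.7225
P = 509.1510.
Convexity = Σ t(t+1)·PV / [P·(1+y)²] = 27,346.7225 / (509.1510 × 1.133160) = 47.39880.

47.399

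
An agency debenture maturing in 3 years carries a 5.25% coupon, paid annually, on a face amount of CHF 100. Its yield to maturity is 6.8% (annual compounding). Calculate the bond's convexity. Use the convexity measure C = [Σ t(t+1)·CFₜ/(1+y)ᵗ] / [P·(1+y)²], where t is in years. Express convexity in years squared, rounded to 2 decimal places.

With y = 0.068:
  t   CF        PV=CF/(1+0.068)^t    t·PV        t(t+1)·PV
  1         5.25         4.9157         4.9157           9.8315
  2         5.25         4.6027         9.2055          27.6165
  3       105.25        86.3989       259.1968       1,036.7871
  Σ                     95.9174       273.3180       1,074.2350
P = 95.9174.
Convexity = Σ t(t+1)·PV / [P·(1+y)²] = 1,074.2350 / (95.9174 × 1.140624) = 9.81882.

9.82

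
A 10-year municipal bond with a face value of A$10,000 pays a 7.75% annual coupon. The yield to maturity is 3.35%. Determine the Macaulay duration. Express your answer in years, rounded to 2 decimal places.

Periodic yield y = 0.0335. Discount each cash flow and weight by its year:
  t   CF        PV=CF/(1+0.0335)^t    t·PV
  1       775.00       749.8791       749.8791
  2       775.00       725.5724     1,451.1448
  3       775.00       702.0536     2,106.1607
  4       775.00       679.2971     2,717.1885
  5       775.00       657.2783     3,286.3915
  6       775.00       635.9732     3,815.8392
  7       775.00       615.3587     4,307.5108
  8       775.00       595.4124     4,763.2990
  9       775.00       576.1126     5,185.0134
  10   10,775.00     7,750.1921    77,501.9213
  Σ                 13,687.1294   105,884.3483
Price P = Σ PV = 13,687.1294.
Macaulay duration = Σ(t·PV) / P = 105,884.3483 / 13,687.1294 = 7.73605 years.

7.74 years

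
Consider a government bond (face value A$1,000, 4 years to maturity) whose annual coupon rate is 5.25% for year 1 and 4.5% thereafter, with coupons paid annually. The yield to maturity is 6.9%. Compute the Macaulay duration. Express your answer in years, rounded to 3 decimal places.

Periodic yield y = 0.069. Discount each cash flow and weight by its year:
  t   CF        PV=CF/(1+0.069)^t    t·PV
  1        52.50        49.1113        49.1113
  2        45.00        39.3783        78.7566
  3        45.00        36.8366       110.5098
  4     1,045.00       800.2128     3,200.8510
  Σ                    925.5390     3,439.2287
Price P = Σ PV = 925.5390.
Macaulay duration = Σ(t·PV) / P = 3,439.2287 / 925.5390 = 3.71592 years.

3.716 years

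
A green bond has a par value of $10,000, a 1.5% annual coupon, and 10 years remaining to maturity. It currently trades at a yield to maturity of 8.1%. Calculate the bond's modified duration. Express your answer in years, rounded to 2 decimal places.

8.40 years

Periodic yield y = 0.081. First find Macaulay duration:
  t   CF        PV=CF/(1+0.081)^t    t·PV
  1       150.00       138.7604       138.7604
  2       150.00       128.3630       256.7260
  3       150.00       118.7447       356.2341
  4       150.00       109.8471       439.3883
  5       150.00       101.6162       508.0808
  6       150.00        94.0020       564.0120
  7       150.00        86.9584       608.7086
  8       150.00        80.4425       643.5402
  9       150.00        74.4149       669.7343
  10   10,150.00     4,658.1032    46,581.0316
  Σ                  5,591.2523    50,766.2163
P = 5,591.2523; Macaulay duration = 50,766.2163 / 5,591.2523 = 9.07958 years.
Modified duration = D_Mac / (1 + y) = 9.07958 / 1.081 = 8.39924 years.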